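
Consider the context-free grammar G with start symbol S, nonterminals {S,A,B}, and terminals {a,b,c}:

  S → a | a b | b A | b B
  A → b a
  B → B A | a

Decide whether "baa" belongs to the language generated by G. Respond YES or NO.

CNF form of G:
  S -> T0 A | T0 B | T1 T0 | a
  A -> T0 T1
  B -> B A | a
  T0 -> b
  T1 -> a

Fill CYK table bottom-up:
  T[0,0] 'b' = {T0}  orig:{}
  T[1,1] 'a' = {B,S,T1}  orig:{B,S}
  T[2,2] 'a' = {B,S,T1}  orig:{B,S}
  T[0,1] 'ba' = {A,S}
  T[1,2] 'aa' = ∅
  T[0,2] 'baa' = ∅

S ∉ T[0,2] ⇒ NO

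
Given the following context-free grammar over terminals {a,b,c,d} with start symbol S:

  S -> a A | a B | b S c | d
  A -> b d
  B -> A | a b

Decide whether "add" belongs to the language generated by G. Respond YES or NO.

Convert to CNF:
  S -> T0 X4 | T2 A | T2 B | d
  A -> T0 T1
  B -> T0 T1 | T2 T0
  T0 -> b
  T1 -> d
  T2 -> a
  T3 -> c
  X4 -> S T3

CYK fill:
  [0..0]={T2}  "a"  orig:{}
  [1..1]={S,T1}  "d"  orig:{S}
  [2..2]={S,T1}  "d"  orig:{S}
  [0..1]=∅  "ad"
  [1..2]=∅  "dd"
  [0..2]=∅  "add"

S ∉ T[0,2] ⇒ NO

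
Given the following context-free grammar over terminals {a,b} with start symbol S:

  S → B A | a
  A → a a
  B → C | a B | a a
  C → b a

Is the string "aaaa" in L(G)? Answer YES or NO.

Convert to CNF:
  S -> B A | a
  A -> T0 T0
  B -> T0 B | T0 T0 | T1 T0
  C -> T1 T0
  T0 -> a
  T1 -> b

Fill CYK table bottom-up:
  cell(0,0) a: {S,T0}  orig:{S}
  cell(1,1) a: {S,T0}  orig:{S}
  cell(2,2) a: {S,T0}  orig:{S}
  cell(3,3) a: {S,T0}  orig:{S}
  cell(0,1) aa: {A,B}
  cell(1,2) aa: {A,B}
  cell(2,3) aa: {A,B}
  cell(0,2) aaa: {B}
  cell(1,3) aaa: {B}
  cell(0,3) aaaa: {B,S}

S ∈ T[0,3] ⇒ YES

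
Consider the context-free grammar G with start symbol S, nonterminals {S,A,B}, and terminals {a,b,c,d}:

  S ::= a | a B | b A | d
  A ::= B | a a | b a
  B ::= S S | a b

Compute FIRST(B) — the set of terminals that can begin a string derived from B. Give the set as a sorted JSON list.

FIRST iteration:
iter 1:
  A via A→a a: +{a}
  A via A→b a: +{b}
  B via B→a b: +{a}
  S via S→a: +{a}
  S via S→b A: +{b}
  S via S→d: +{d}
  S: {a,b,d}  A: {a,b}  B: {a}
iter 2:
  B via B→S S: +{b,d}
  S: {a,b,d}  A: {a,b}  B: {a,b,d}
iter 3:
  A via A→B: +{d}
  S: {a,b,d}  A: {a,b,d}  B: {a,b,d}
iter 4: (no change)
  S: {a,b,d}  A: {a,b,d}  B: {a,b,d}

FIRST(B) = ["a", "b", "d"]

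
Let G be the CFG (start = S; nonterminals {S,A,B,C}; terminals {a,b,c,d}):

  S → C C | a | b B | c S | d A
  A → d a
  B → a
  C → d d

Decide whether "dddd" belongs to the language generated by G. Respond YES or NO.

CNF form of G:
  S -> C C | T0 A | T2 B | T3 S | a
  A -> T0 T1
  B -> a
  C -> T0 T0
  T0 -> d
  T1 -> a
  T2 -> b
  T3 -> c

Fill CYK table bottom-up:
  T[0,0] 'd' = {T0}  orig:{}
  T[1,1] 'd' = {T0}  orig:{}
  T[2,2] 'd' = {T0}  orig:{}
  T[3,3] 'd' = {T0}  orig:{}
  T[0,1] 'dd' = {C}
  T[1,2] 'dd' = {C}
  T[2,3] 'dd' = {C}
  T[0,2] 'ddd' = ∅
  T[1,3] 'ddd' = ∅
  T[0,3] 'dddd' = {S}

S ∈ T[0,3] ⇒ YES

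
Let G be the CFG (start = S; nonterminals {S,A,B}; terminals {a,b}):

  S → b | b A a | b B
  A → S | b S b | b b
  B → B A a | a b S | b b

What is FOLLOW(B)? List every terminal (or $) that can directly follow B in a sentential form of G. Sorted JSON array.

Compute FIRST by fixpoint:
pass 1:
  A via A→b S b: +{b}
  B via B→a b S: +{a}
  B via B→b b: +{b}
  S via S→b: +{b}
  S: {b}  A: {b}  B: {a,b}
pass 2: done
  S: {b}  A: {b}  B: {a,b}

Compute FOLLOW by fixpoint:
FOLLOW(S) := {$}
round 1:
  A→b S b: FOLLOW(S) ⊇ FIRST(b) = {b}; new: +{b}
  B→B A a: FOLLOW(B) ⊇ FIRST(A) = {b}; new: +{b}
  B→B A a: FOLLOW(A) ⊇ FIRST(a) = {a}; new: +{a}
  S→b B: FOLLOW(B) ⊇ FOLLOW(S) ⊇ {$,b}; new: +{$}
  FOLLOW[S]={$,b}  FOLLOW[A]={a}  FOLLOW[B]={$,b}
round 2:
  A→S: FOLLOW(S) ⊇ FOLLOW(A) ⊇ {a}; new: +{a}
  S→b B: FOLLOW(B) ⊇ FOLLOW(S) ⊇ {$,a,b}; new: +{a}
  FOLLOW[S]={$,a,b}  FOLLOW[A]={a}  FOLLOW[B]={$,a,b}
round 3: (no change)
  FOLLOW[S]={$,a,b}  FOLLOW[A]={a}  FOLLOW[B]={$,a,b}

FOLLOW(B) = ["$", "a", "b"]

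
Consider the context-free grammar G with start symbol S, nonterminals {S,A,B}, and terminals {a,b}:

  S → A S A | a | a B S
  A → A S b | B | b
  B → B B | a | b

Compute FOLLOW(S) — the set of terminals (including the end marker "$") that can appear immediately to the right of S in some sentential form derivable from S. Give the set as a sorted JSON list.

FIRST iteration:
round 1:
  A via A→b: +{b}
  B via B→a: +{a}
  B via B→b: +{b}
  S via S→A S A: +{b}
  S via S→a: +{a}
  S: {a,b}  A: {b}  B: {a,b}
round 2:
  A via A→B: +{a}
  S: {a,b}  A: {a,b}  B: {a,b}
round 3: (stable)
  S: {a,b}  A: {a,b}  B: {a,b}

FOLLOW iteration:
FOLLOW(S) := {$}
round 1:
  A→A S b: FOLLOW(A) ⊇ FIRST(S) = {a,b}; new: +{a,b}
  A→A S b: FOLLOW(S) ⊇ FIRST(b) = {b}; new: +{b}
  A→B: FOLLOW(B) ⊇ FOLLOW(A) ⊇ {a,b}; new: +{a,b}
  S→A S A: FOLLOW(S) ⊇ FIRST(A) = {a,b}; new: +{a}
  S→A S A: FOLLOW(A) ⊇ FOLLOW(S) ⊇ {$,a,b}; new: +{$}
  S: {$,a,b}  A: {$,a,b}  B: {a,b}
round 2:
  A→B: FOLLOW(B) ⊇ FOLLOW(A) ⊇ {$,a,b}; new: +{$}
  S: {$,a,b}  A: {$,a,b}  B: {$,a,b}
round 3: (stable)
  S: {$,a,b}  A: {$,a,b}  B: {$,a,b}

FOLLOW(S) = ["$", "a", "b"]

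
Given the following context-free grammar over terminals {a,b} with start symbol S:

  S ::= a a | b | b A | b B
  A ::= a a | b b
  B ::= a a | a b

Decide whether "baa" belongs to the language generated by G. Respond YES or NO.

Convert to CNF:
  S -> T0 T0 | T1 A | T1 B | b
  A -> T0 T0 | T1 T1
  B -> T0 T0 | T0 T1
  T0 -> a
  T1 -> b

CYK table (by increasing span):
  cell(0,0) b: {S,T1}  orig:{S}
  cell(1,1) a: {T0}  orig:{}
  cell(2,2) a: {T0}  orig:{}
  cell(0,1) ba: ∅
  cell(1,2) aa: {A,B,S}
  cell(0,2) baa: {S}

S ∈ T[0,2] ⇒ YES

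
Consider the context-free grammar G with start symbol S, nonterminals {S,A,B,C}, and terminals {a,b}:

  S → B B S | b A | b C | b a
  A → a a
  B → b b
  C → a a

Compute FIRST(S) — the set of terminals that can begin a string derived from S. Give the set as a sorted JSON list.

FIRST iteration:
[1]
  A via A→a a: +{a}
  B via B→b b: +{b}
  C via C→a a: +{a}
  S via S→B B S: +{b}
  FIRST(S)={b}  FIRST(A)={a}  FIRST(B)={b}  FIRST(C)={a}
[2] done
  FIRST(S)={b}  FIRST(A)={a}  FIRST(B)={b}  FIRST(C)={a}

FIRST(S) = ["b"]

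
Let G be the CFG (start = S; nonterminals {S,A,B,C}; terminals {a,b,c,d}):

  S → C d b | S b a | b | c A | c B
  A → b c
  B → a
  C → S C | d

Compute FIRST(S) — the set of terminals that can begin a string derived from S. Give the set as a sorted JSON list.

Compute FIRST by fixpoint:
pass 1:
  A via A→b c: +{b}
  B via B→a: +{a}
  C via C→d: +{d}
  S via S→C d b: +{d}
  S via S→b: +{b}
  S via S→c A: +{c}
  FIRST[S]={b,c,d}  FIRST[A]={b}  FIRST[B]={a}  FIRST[C]={d}
pass 2:
  C via C→S C: +{b,c}
  FIRST[S]={b,c,d}  FIRST[A]={b}  FIRST[B]={a}  FIRST[C]={b,c,d}
pass 3: done
  FIRST[S]={b,c,d}  FIRST[A]={b}  FIRST[B]={a}  FIRST[C]={b,c,d}

FIRST(S) = ["b", "c", "d"]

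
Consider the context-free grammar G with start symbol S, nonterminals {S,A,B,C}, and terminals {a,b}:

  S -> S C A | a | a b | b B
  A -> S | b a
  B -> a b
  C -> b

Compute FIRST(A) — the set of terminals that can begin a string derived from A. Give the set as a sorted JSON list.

FIRST sets, iterate to fixpoint:
round 1:
  A via A→b a: +{b}
  B via B→a b: +{a}
  C via C→b: +{b}
  S via S→a: +{a}
  S via S→b B: +{b}
  S: {a,b}  A: {b}  B: {a}  C: {b}
round 2:
  A via A→S: +{a}
  S: {a,b}  A: {a,b}  B: {a}  C: {b}
round 3: (no change)
  S: {a,b}  A: {a,b}  B: {a}  C: {b}

FIRST(A) = ["a", "b"]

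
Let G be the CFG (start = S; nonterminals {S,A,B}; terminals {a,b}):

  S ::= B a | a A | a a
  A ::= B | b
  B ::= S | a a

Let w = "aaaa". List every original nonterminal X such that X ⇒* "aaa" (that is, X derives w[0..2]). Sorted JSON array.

CNF form of G:
  S -> B T0 | T0 A | T0 T0
  A -> B T0 | T0 A | T0 T0 | b
  B -> B T0 | T0 A | T0 T0
  T0 -> a

Fill CYK table bottom-up — only the sub-triangle for w[0..2]:
  [0..0]={T0}  "a"  orig:{}
  [1..1]={T0}  "a"  orig:{}
  [2..2]={T0}  "a"  orig:{}
  [0..1]={A,B,S}  "aa"
  [1..2]={A,B,S}  "aa"
  [0..2]={A,B,S}  "aaa"

Original NTs in T[0,2] deriving "aaa": ["A", "B", "S"]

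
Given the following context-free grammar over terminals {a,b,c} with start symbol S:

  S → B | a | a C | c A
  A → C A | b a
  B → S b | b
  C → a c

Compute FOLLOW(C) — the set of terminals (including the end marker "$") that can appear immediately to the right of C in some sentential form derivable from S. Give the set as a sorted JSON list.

FIRST iteration:
round 1:
  A via A→b a: +{b}
  B via B→b: +{b}
  C via C→a c: +{a}
  S via S→B: +{b}
  S via S→a: +{a}
  S via S→c A: +{c}
  FIRST[S]={a,b,c}  FIRST[A]={b}  FIRST[B]={b}  FIRST[C]={a}
round 2:
  A via A→C A: +{a}
  B via B→S b: +{a,c}
  FIRST[S]={a,b,c}  FIRST[A]={a,b}  FIRST[B]={a,b,c}  FIRST[C]={a}
round 3: — fixpoint
  FIRST[S]={a,b,c}  FIRST[A]={a,b}  FIRST[B]={a,b,c}  FIRST[C]={a}

FOLLOW iteration:
FOLLOW(S) := {$}
[1]
  A→C A: FOLLOW(C) ⊇ FIRST(A) = {a,b}; new: +{a,b}
  B→S b: FOLLOW(S) ⊇ FIRST(b) = {b}; new: +{b}
  S→B: FOLLOW(B) ⊇ FOLLOW(S) ⊇ {$,b}; new: +{$,b}
  S→a C: FOLLOW(C) ⊇ FOLLOW(S) ⊇ {$,b}; new: +{$}
  S→c A: FOLLOW(A) ⊇ FOLLOW(S) ⊇ {$,b}; new: +{$,b}
  FOLLOW[S]={$,b}  FOLLOW[A]={$,b}  FOLLOW[B]={$,b}  FOLLOW[C]={$,a,b}
[2] — fixpoint
  FOLLOW[S]={$,b}  FOLLOW[A]={$,b}  FOLLOW[B]={$,b}  FOLLOW[C]={$,a,b}

FOLLOW(C) = ["$", "a", "b"]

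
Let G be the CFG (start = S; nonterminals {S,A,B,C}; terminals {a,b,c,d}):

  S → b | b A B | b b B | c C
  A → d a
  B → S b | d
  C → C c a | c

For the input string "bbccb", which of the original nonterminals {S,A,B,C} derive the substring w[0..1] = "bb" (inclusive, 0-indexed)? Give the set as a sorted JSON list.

CNF form of G:
  S -> T2 X5 | T2 X6 | T3 C | b
  A -> T0 T1
  B -> S T2 | d
  C -> C X4 | c
  T0 -> d
  T1 -> a
  T2 -> b
  T3 -> c
  X4 -> T3 T1
  X5 -> A B
  X6 -> T2 B

Fill CYK table bottom-up — only the sub-triangle for w[0..1]:
  [0..0]={S,T2}  "b"  orig:{S}
  [1..1]={S,T2}  "b"  orig:{S}
  [0..1]={B}  "bb"

Original NTs in T[0,1] deriving "bb": ["B"]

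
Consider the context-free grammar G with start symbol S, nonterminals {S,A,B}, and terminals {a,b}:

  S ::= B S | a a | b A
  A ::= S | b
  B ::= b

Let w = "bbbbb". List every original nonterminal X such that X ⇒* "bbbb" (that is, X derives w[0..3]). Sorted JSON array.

CNF form of G:
  S -> B S | T0 T0 | T1 A
  A -> B S | T0 T0 | T1 A | b
  B -> b
  T0 -> a
  T1 -> b

Fill CYK table bottom-up (cells [i..j] with 0 ≤ i ≤ j ≤ 3 only):
  T[0,0] 'b' = {A,B,T1}  orig:{A,B}
  T[1,1] 'b' = {A,B,T1}  orig:{A,B}
  T[2,2] 'b' = {A,B,T1}  orig:{A,B}
  T[3,3] 'b' = {A,B,T1}  orig:{A,B}
  T[0,1] 'bb' = {A,S}
  T[1,2] 'bb' = {A,S}
  T[2,3] 'bb' = {A,S}
  T[0,2] 'bbb' = {A,S}
  T[1,3] 'bbb' = {A,S}
  T[0,3] 'bbbb' = {A,S}

Original NTs in T[0,3] deriving "bbbb": ["A", "S"]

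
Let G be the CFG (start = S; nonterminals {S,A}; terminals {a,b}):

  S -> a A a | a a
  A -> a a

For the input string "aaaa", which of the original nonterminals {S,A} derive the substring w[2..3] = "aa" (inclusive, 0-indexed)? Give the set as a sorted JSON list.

CNF form of G:
  S -> T0 T0 | T0 X1
  A -> T0 T0
  T0 -> a
  X1 -> A T0

Fill CYK table bottom-up — only the sub-triangle for w[2..3]:
  cell(2,2) a: {T0}  orig:{}
  cell(3,3) a: {T0}  orig:{}
  cell(2,3) aa: {A,S}

Original NTs in T[2,3] deriving "aa": ["A", "S"]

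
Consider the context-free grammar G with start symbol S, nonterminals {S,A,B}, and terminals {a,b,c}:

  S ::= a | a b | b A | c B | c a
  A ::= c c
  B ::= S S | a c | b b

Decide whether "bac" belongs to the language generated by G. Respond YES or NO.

Convert to CNF:
  S -> T0 B | T0 T1 | T1 T2 | T2 A | a
  A -> T0 T0
  B -> S S | T1 T0 | T2 T2
  T0 -> c
  T1 -> a
  T2 -> b

Fill CYK table bottom-up:
  [0..0]={T2}  "b"  orig:{}
  [1..1]={S,T1}  "a"  orig:{S}
  [2..2]={T0}  "c"  orig:{}
  [0..1]=∅  "ba"
  [1..2]={B}  "ac"
  [0..2]=∅  "bac"

S ∉ T[0,2] ⇒ NO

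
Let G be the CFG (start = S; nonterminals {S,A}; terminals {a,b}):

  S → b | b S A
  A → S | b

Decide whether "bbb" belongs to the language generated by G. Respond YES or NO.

Convert to CNF:
  S -> T0 X2 | b
  A -> T0 X1 | b
  T0 -> b
  X1 -> S A
  X2 -> S A

CYK fill:
  cell(0,0) b: {A,S,T0}  orig:{A,S}
  cell(1,1) b: {A,S,T0}  orig:{A,S}
  cell(2,2) b: {A,S,T0}  orig:{A,S}
  cell(0,1) bb: {X1,X2}  orig:{}
  cell(1,2) bb: {X1,X2}  orig:{}
  cell(0,2) bbb: {A,S}

S ∈ T[0,2] ⇒ YES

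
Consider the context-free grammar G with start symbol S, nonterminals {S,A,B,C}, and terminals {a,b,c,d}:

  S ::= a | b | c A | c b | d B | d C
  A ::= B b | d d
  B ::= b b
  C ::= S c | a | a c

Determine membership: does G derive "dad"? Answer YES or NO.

Convert to CNF:
  S -> T1 B | T1 C | T2 A | T2 T0 | a | b
  A -> B T0 | T1 T1
  B -> T0 T0
  C -> S T2 | T3 T2 | a
  T0 -> b
  T1 -> d
  T2 -> c
  T3 -> a

Fill CYK table bottom-up:
  T[0,0] 'd' = {T1}  orig:{}
  T[1,1] 'a' = {C,S,T3}  orig:{C,S}
  T[2,2] 'd' = {T1}  orig:{}
  T[0,1] 'da' = {S}
  T[1,2] 'ad' = ∅
  T[0,2] 'dad' = ∅

S ∉ T[0,2] ⇒ NO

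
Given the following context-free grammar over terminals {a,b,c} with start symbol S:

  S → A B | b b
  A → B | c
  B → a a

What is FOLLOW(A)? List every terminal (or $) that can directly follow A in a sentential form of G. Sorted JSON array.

FIRST sets, iterate to fixpoint:
iter 1:
  A via A→c: +{c}
  B via B→a a: +{a}
  S via S→A B: +{c}
  S via S→b b: +{b}
  FIRST[S]={b,c}  FIRST[A]={c}  FIRST[B]={a}
iter 2:
  A via A→B: +{a}
  S via S→A B: +{a}
  FIRST[S]={a,b,c}  FIRST[A]={a,c}  FIRST[B]={a}
iter 3: done
  FIRST[S]={a,b,c}  FIRST[A]={a,c}  FIRST[B]={a}

Compute FOLLOW by fixpoint:
initialize: $ ∈ FOLLOW(S)
[1]
  S→A B: FOLLOW(A) ⊇ FIRST(B) = {a}; new: +{a}
  S→A B: FOLLOW(B) ⊇ FOLLOW(S) ⊇ {$}; new: +{$}
  FOLLOW(S)={$}  FOLLOW(A)={a}  FOLLOW(B)={$}
[2]
  A→B: FOLLOW(B) ⊇ FOLLOW(A) ⊇ {a}; new: +{a}
  FOLLOW(S)={$}  FOLLOW(A)={a}  FOLLOW(B)={$,a}
[3] (no change)
  FOLLOW(S)={$}  FOLLOW(A)={a}  FOLLOW(B)={$,a}

FOLLOW(A) = ["a"]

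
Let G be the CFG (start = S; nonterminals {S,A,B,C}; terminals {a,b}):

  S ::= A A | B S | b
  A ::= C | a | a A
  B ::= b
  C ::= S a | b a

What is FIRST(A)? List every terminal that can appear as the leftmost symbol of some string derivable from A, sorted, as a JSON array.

Compute FIRST by fixpoint:
pass 1:
  A via A→a: +{a}
  B via B→b: +{b}
  C via C→b a: +{b}
  S via S→A A: +{a}
  S via S→B S: +{b}
  FIRST(S)={a,b}  FIRST(A)={a}  FIRST(B)={b}  FIRST(C)={b}
pass 2:
  A via A→C: +{b}
  C via C→S a: +{a}
  FIRST(S)={a,b}  FIRST(A)={a,b}  FIRST(B)={b}  FIRST(C)={a,b}
pass 3: done
  FIRST(S)={a,b}  FIRST(A)={a,b}  FIRST(B)={b}  FIRST(C)={a,b}

FIRST(A) = ["a", "b"]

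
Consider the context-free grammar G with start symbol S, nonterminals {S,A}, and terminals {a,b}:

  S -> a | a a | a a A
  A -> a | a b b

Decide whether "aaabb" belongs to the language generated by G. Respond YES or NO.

CNF form of G:
  S -> T0 T0 | T0 X3 | a
  A -> T0 X2 | a
  T0 -> a
  T1 -> b
  X2 -> T1 T1
  X3 -> T0 A

Fill CYK table bottom-up:
  cell(0,0) a: {A,S,T0}  orig:{A,S}
  cell(1,1) a: {A,S,T0}  orig:{A,S}
  cell(2,2) a: {A,S,T0}  orig:{A,S}
  cell(3,3) b: {T1}  orig:{}
  cell(4,4) b: {T1}  orig:{}
  cell(0,1) aa: {S,X3}  orig:{S}
  cell(1,2) aa: {S,X3}  orig:{S}
  cell(2,3) ab: ∅
  cell(3,4) bb: {X2}  orig:{}
  cell(0,2) aaa: {S}
  cell(1,3) aab: ∅
  cell(2,4) abb: {A}
  cell(0,3) aaab: ∅
  cell(1,4) aabb: {X3}  orig:{}
  cell(0,4) aaabb: {S}

S ∈ T[0,4] ⇒ YES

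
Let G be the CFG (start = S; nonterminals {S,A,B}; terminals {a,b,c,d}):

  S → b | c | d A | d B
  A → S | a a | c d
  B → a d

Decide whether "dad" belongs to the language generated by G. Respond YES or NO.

Convert to CNF:
  S -> T2 A | T2 B | b | c
  A -> T0 T0 | T1 T2 | T2 A | T2 B | b | c
  B -> T0 T2
  T0 -> a
  T1 -> c
  T2 -> d

Fill CYK table bottom-up:
  T[0,0] 'd' = {T2}  orig:{}
  T[1,1] 'a' = {T0}  orig:{}
  T[2,2] 'd' = {T2}  orig:{}
  T[0,1] 'da' = ∅
  T[1,2] 'ad' = {B}
  T[0,2] 'dad' = {A,S}

S ∈ T[0,2] ⇒ YES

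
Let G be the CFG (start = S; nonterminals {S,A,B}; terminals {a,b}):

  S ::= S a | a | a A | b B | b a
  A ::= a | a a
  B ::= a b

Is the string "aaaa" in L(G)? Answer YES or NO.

Convert to CNF:
  S -> S T0 | T0 A | T1 B | T1 T0 | a
  A -> T0 T0 | a
  B -> T0 T1
  T0 -> a
  T1 -> b

CYK table (by increasing span):
  cell(0,0) a: {A,S,T0}  orig:{A,S}
  cell(1,1) a: {A,S,T0}  orig:{A,S}
  cell(2,2) a: {A,S,T0}  orig:{A,S}
  cell(3,3) a: {A,S,T0}  orig:{A,S}
  cell(0,1) aa: {A,S}
  cell(1,2) aa: {A,S}
  cell(2,3) aa: {A,S}
  cell(0,2) aaa: {S}
  cell(1,3) aaa: {S}
  cell(0,3) aaaa: {S}

S ∈ T[0,3] ⇒ YES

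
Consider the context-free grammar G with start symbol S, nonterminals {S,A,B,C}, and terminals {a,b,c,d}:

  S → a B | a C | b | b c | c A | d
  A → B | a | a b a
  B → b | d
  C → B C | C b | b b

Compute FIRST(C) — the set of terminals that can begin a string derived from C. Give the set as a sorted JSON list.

FIRST iteration:
iter 1:
  A via A→a: +{a}
  B via B→b: +{b}
  B via B→d: +{d}
  C via C→B C: +{b,d}
  S via S→a B: +{a}
  S via S→b: +{b}
  S via S→c A: +{c}
  S via S→d: +{d}
  FIRST(S)={a,b,c,d}  FIRST(A)={a}  FIRST(B)={b,d}  FIRST(C)={b,d}
iter 2:
  A via A→B: +{b,d}
  FIRST(S)={a,b,c,d}  FIRST(A)={a,b,d}  FIRST(B)={b,d}  FIRST(C)={b,d}
iter 3: (stable)
  FIRST(S)={a,b,c,d}  FIRST(A)={a,b,d}  FIRST(B)={b,d}  FIRST(C)={b,d}

FIRST(C) = ["b", "d"]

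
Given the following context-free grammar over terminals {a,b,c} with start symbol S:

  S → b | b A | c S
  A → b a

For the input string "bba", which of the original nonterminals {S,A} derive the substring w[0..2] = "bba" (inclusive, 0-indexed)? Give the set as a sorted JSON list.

CNF form of G:
  S -> T0 A | T2 S | b
  A -> T0 T1
  T0 -> b
  T1 -> a
  T2 -> c

CYK fill, restricted to cells inside w[0..2]:
  [0..0]={S,T0}  "b"  orig:{S}
  [1..1]={S,T0}  "b"  orig:{S}
  [2..2]={T1}  "a"  orig:{}
  [0..1]=∅  "bb"
  [1..2]={A}  "ba"
  [0..2]={S}  "bba"

Original NTs in T[0,2] deriving "bba": ["S"]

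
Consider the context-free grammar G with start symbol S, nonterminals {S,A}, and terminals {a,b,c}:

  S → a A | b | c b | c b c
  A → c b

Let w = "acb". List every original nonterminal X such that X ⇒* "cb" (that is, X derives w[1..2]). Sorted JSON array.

CNF form of G:
  S -> T0 T1 | T0 X3 | T2 A | b
  A -> T0 T1
  T0 -> c
  T1 -> b
  T2 -> a
  X3 -> T1 T0

Fill CYK table bottom-up (cells [i..j] with 1 ≤ i ≤ j ≤ 2 only):
  [1..1]={T0}  "c"  orig:{}
  [2..2]={S,T1}  "b"  orig:{S}
  [1..2]={A,S}  "cb"

Original NTs in T[1,2] deriving "cb": ["A", "S"]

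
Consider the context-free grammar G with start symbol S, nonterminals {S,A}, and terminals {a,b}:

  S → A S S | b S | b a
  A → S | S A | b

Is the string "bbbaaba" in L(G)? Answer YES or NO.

Convert to CNF:
  S -> A X3 | T0 S | T0 T1
  A -> A X2 | S A | T0 S | T0 T1 | b
  T0 -> b
  T1 -> a
  X2 -> S S
  X3 -> S S

CYK fill:
  [0..0]={A,T0}  "b"  orig:{A}
  [1..1]={A,T0}  "b"  orig:{A}
  [2..2]={A,T0}  "b"  orig:{A}
  [3..3]={T1}  "a"  orig:{}
  [4..4]={T1}  "a"  orig:{}
  [5..5]={A,T0}  "b"  orig:{A}
  [6..6]={T1}  "a"  orig:{}
  [0..1]=∅  "bb"
  [1..2]=∅  "bb"
  [2..3]={A,S}  "ba"
  [3..4]=∅  "aa"
  [4..5]=∅  "ab"
  [5..6]={A,S}  "ba"
  [0..2]=∅  "bbb"
  [1..3]={A,S}  "bba"
  [2..4]=∅  "baa"
  [3..5]=∅  "aab"
  [4..6]=∅  "aba"
  [0..3]={A,S}  "bbba"
  [1..4]=∅  "bbaa"
  [2..5]=∅  "baab"
  [3..6]=∅  "aaba"
  [0..4]=∅  "bbbaa"
  [1..5]=∅  "bbaab"
  [2..6]=∅  "baaba"
  [0..5]=∅  "bbbaab"
  [1..6]=∅  "bbaaba"
  [0..6]=∅  "bbbaaba"

S ∉ T[0,6] ⇒ NO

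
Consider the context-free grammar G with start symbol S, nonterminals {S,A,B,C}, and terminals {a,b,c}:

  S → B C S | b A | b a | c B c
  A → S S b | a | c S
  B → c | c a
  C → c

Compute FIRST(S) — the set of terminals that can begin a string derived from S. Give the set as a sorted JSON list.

Compute FIRST by fixpoint:
iter 1:
  A via A→a: +{a}
  A via A→c S: +{c}
  B via B→c: +{c}
  C via C→c: +{c}
  S via S→B C S: +{c}
  S via S→b A: +{b}
  FIRST[S]={b,c}  FIRST[A]={a,c}  FIRST[B]={c}  FIRST[C]={c}
iter 2:
  A via A→S S b: +{b}
  FIRST[S]={b,c}  FIRST[A]={a,b,c}  FIRST[B]={c}  FIRST[C]={c}
iter 3: done
  FIRST[S]={b,c}  FIRST[A]={a,b,c}  FIRST[B]={c}  FIRST[C]={c}

FIRST(S) = ["b", "c"]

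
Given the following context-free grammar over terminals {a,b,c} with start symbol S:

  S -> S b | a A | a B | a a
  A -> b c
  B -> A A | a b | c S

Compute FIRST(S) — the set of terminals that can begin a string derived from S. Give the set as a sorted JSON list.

FIRST iteration:
[1]
  A via A→b c: +{b}
  B via B→A A: +{b}
  B via B→a b: +{a}
  B via B→c S: +{c}
  S via S→a A: +{a}
  S: {a}  A: {b}  B: {a,b,c}
[2] (stable)
  S: {a}  A: {b}  B: {a,b,c}

FIRST(S) = ["a"]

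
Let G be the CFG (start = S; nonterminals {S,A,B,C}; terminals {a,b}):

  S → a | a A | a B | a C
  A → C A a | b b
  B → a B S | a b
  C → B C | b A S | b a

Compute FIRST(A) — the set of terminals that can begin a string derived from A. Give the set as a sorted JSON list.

FIRST iteration:
pass 1:
  A via A→b b: +{b}
  B via B→a B S: +{a}
  C via C→B C: +{a}
  C via C→b A S: +{b}
  S via S→a: +{a}
  S: {a}  A: {b}  B: {a}  C: {a,b}
pass 2:
  A via A→C A a: +{a}
  S: {a}  A: {a,b}  B: {a}  C: {a,b}
pass 3: done
  S: {a}  A: {a,b}  B: {a}  C: {a,b}

FIRST(A) = ["a", "b"]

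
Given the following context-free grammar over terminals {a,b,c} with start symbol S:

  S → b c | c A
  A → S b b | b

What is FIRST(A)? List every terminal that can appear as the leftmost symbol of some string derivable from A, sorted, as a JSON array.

Compute FIRST by fixpoint:
[1]
  A via A→b: +{b}
  S via S→b c: +{b}
  S via S→c A: +{c}
  FIRST[S]={b,c}  FIRST[A]={b}
[2]
  A via A→S b b: +{c}
  FIRST[S]={b,c}  FIRST[A]={b,c}
[3] done
  FIRST[S]={b,c}  FIRST[A]={b,c}

FIRST(A) = ["b", "c"]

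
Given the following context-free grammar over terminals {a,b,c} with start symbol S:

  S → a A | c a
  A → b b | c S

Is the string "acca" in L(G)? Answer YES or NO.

CNF form of G:
  S -> T1 T2 | T2 A
  A -> T0 T0 | T1 S
  T0 -> b
  T1 -> c
  T2 -> a

CYK fill:
  cell(0,0) a: {T2}  orig:{}
  cell(1,1) c: {T1}  orig:{}
  cell(2,2) c: {T1}  orig:{}
  cell(3,3) a: {T2}  orig:{}
  cell(0,1) ac: ∅
  cell(1,2) cc: ∅
  cell(2,3) ca: {S}
  cell(0,2) acc: ∅
  cell(1,3) cca: {A}
  cell(0,3) acca: {S}

S ∈ T[0,3] ⇒ YES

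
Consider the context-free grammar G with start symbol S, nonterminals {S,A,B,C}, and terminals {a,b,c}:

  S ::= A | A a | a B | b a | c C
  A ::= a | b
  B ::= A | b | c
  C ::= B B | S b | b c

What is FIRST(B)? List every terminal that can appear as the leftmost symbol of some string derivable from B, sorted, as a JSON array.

FIRST sets, iterate to fixpoint:
pass 1:
  A via A→a: +{a}
  A via A→b: +{b}
  B via B→A: +{a,b}
  B via B→c: +{c}
  C via C→B B: +{a,b,c}
  S via S→A: +{a,b}
  S via S→c C: +{c}
  S: {a,b,c}  A: {a,b}  B: {a,b,c}  C: {a,b,c}
pass 2: done
  S: {a,b,c}  A: {a,b}  B: {a,b,c}  C: {a,b,c}

FIRST(B) = ["a", "b", "c"]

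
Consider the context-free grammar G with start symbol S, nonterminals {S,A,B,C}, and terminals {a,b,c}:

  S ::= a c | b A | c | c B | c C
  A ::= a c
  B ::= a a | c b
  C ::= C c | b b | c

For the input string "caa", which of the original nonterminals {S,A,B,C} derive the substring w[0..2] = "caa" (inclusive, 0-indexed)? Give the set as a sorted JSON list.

CNF form of G:
  S -> T0 T1 | T1 B | T1 C | T2 A | c
  A -> T0 T1
  B -> T0 T0 | T1 T2
  C -> C T1 | T2 T2 | c
  T0 -> a
  T1 -> c
  T2 -> b

Fill CYK table bottom-up — only the sub-triangle for w[0..2]:
  T[0,0] 'c' = {C,S,T1}  orig:{C,S}
  T[1,1] 'a' = {T0}  orig:{}
  T[2,2] 'a' = {T0}  orig:{}
  T[0,1] 'ca' = ∅
  T[1,2] 'aa' = {B}
  T[0,2] 'caa' = {S}

Original NTs in T[0,2] deriving "caa": ["S"]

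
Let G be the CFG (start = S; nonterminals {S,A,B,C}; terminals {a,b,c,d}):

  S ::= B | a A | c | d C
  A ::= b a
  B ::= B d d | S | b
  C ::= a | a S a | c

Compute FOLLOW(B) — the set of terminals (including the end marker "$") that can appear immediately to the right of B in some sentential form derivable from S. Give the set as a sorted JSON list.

Compute FIRST by fixpoint:
pass 1:
  A via A→b a: +{b}
  B via B→b: +{b}
  C via C→a: +{a}
  C via C→c: +{c}
  S via S→B: +{b}
  S via S→a A: +{a}
  S via S→c: +{c}
  S via S→d C: +{d}
  S: {a,b,c,d}  A: {b}  B: {b}  C: {a,c}
pass 2:
  B via B→S: +{a,c,d}
  S: {a,b,c,d}  A: {b}  B: {a,b,c,d}  C: {a,c}
pass 3: — fixpoint
  S: {a,b,c,d}  A: {b}  B: {a,b,c,d}  C: {a,c}

FOLLOW sets:
seed FOLLOW(S) with $
round 1:
  B→B d d: FOLLOW(B) ⊇ FIRST(d) = {d}; new: +{d}
  B→S: FOLLOW(S) ⊇ FOLLOW(B) ⊇ {d}; new: +{d}
  C→a S a: FOLLOW(S) ⊇ FIRST(a) = {a}; new: +{a}
  S→B: FOLLOW(B) ⊇ FOLLOW(S) ⊇ {$,a,d}; new: +{$,a}
  S→a A: FOLLOW(A) ⊇ FOLLOW(S) ⊇ {$,a,d}; new: +{$,a,d}
  S→d C: FOLLOW(C) ⊇ FOLLOW(S) ⊇ {$,a,d}; new: +{$,a,d}
  FOLLOW(S)={$,a,d}  FOLLOW(A)={$,a,d}  FOLLOW(B)={$,a,d}  FOLLOW(C)={$,a,d}
round 2: (no change)
  FOLLOW(S)={$,a,d}  FOLLOW(A)={$,a,d}  FOLLOW(B)={$,a,d}  FOLLOW(C)={$,a,d}

FOLLOW(B) = ["$", "a", "d"]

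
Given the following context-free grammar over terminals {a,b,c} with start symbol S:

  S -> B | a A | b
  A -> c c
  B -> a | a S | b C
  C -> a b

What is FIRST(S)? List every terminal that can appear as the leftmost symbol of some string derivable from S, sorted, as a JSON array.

FIRST sets, iterate to fixpoint:
pass 1:
  A via A→c c: +{c}
  B via B→a: +{a}
  B via B→b C: +{b}
  C via C→a b: +{a}
  S via S→B: +{a,b}
  FIRST[S]={a,b}  FIRST[A]={c}  FIRST[B]={a,b}  FIRST[C]={a}
pass 2: (no change)
  FIRST[S]={a,b}  FIRST[A]={c}  FIRST[B]={a,b}  FIRST[C]={a}

FIRST(S) = ["a", "b"]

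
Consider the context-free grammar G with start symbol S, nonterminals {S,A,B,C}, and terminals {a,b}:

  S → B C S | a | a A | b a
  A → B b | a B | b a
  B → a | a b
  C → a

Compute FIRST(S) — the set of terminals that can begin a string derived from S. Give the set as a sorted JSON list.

FIRST sets, iterate to fixpoint:
[1]
  A via A→a B: +{a}
  A via A→b a: +{b}
  B via B→a: +{a}
  C via C→a: +{a}
  S via S→B C S: +{a}
  S via S→b a: +{b}
  FIRST[S]={a,b}  FIRST[A]={a,b}  FIRST[B]={a}  FIRST[C]={a}
[2] — fixpoint
  FIRST[S]={a,b}  FIRST[A]={a,b}  FIRST[B]={a}  FIRST[C]={a}

FIRST(S) = ["a", "b"]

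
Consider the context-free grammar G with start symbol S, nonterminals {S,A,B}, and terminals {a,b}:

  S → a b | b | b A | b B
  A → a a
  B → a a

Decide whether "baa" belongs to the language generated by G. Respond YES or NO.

Convert to CNF:
  S -> T0 T1 | T1 A | T1 B | b
  A -> T0 T0
  B -> T0 T0
  T0 -> a
  T1 -> b

CYK fill:
  T[0,0] 'b' = {S,T1}  orig:{S}
  T[1,1] 'a' = {T0}  orig:{}
  T[2,2] 'a' = {T0}  orig:{}
  T[0,1] 'ba' = ∅
  T[1,2] 'aa' = {A,B}
  T[0,2] 'baa' = {S}

S ∈ T[0,2] ⇒ YES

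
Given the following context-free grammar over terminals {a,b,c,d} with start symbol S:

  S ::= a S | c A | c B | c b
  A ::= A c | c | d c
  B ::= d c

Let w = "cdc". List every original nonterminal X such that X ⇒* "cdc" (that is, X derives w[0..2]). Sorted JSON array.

CNF form of G:
  S -> T0 A | T0 B | T0 T3 | T2 S
  A -> A T0 | T1 T0 | c
  B -> T1 T0
  T0 -> c
  T1 -> d
  T2 -> a
  T3 -> b

CYK fill (cells [i..j] with 0 ≤ i ≤ j ≤ 2 only):
  T[0,0] 'c' = {A,T0}  orig:{A}
  T[1,1] 'd' = {T1}  orig:{}
  T[2,2] 'c' = {A,T0}  orig:{A}
  T[0,1] 'cd' = ∅
  T[1,2] 'dc' = {A,B}
  T[0,2] 'cdc' = {S}

Original NTs in T[0,2] deriving "cdc": ["S"]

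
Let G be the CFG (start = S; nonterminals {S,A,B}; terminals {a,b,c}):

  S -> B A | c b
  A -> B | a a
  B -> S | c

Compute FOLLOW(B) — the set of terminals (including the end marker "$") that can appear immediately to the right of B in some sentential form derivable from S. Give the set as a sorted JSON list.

FIRST sets, iterate to fixpoint:
iter 1:
  A via A→a a: +{a}
  B via B→c: +{c}
  S via S→B A: +{c}
  FIRST(S)={c}  FIRST(A)={a}  FIRST(B)={c}
iter 2:
  A via A→B: +{c}
  FIRST(S)={c}  FIRST(A)={a,c}  FIRST(B)={c}
iter 3: done
  FIRST(S)={c}  FIRST(A)={a,c}  FIRST(B)={c}

Compute FOLLOW by fixpoint:
seed FOLLOW(S) with $
[1]
  S→B A: FOLLOW(B) ⊇ FIRST(A) = {a,c}; new: +{a,c}
  S→B A: FOLLOW(A) ⊇ FOLLOW(S) ⊇ {$}; new: +{$}
  FOLLOW(S)={$}  FOLLOW(A)={$}  FOLLOW(B)={a,c}
[2]
  A→B: FOLLOW(B) ⊇ FOLLOW(A) ⊇ {$}; new: +{$}
  B→S: FOLLOW(S) ⊇ FOLLOW(B) ⊇ {$,a,c}; new: +{a,c}
  S→B A: FOLLOW(A) ⊇ FOLLOW(S) ⊇ {$,a,c}; new: +{a,c}
  FOLLOW(S)={$,a,c}  FOLLOW(A)={$,a,c}  FOLLOW(B)={$,a,c}
[3] (stable)
  FOLLOW(S)={$,a,c}  FOLLOW(A)={$,a,c}  FOLLOW(B)={$,a,c}

FOLLOW(B) = ["$", "a", "c"]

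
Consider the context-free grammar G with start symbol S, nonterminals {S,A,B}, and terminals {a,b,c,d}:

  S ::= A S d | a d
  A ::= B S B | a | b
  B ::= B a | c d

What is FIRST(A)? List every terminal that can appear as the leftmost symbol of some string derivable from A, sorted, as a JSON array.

Compute FIRST by fixpoint:
iter 1:
  A via A→a: +{a}
  A via A→b: +{b}
  B via B→c d: +{c}
  S via S→A S d: +{a,b}
  FIRST(S)={a,b}  FIRST(A)={a,b}  FIRST(B)={c}
iter 2:
  A via A→B S B: +{c}
  S via S→A S d: +{c}
  FIRST(S)={a,b,c}  FIRST(A)={a,b,c}  FIRST(B)={c}
iter 3: (no change)
  FIRST(S)={a,b,c}  FIRST(A)={a,b,c}  FIRST(B)={c}

FIRST(A) = ["a", "b", "c"]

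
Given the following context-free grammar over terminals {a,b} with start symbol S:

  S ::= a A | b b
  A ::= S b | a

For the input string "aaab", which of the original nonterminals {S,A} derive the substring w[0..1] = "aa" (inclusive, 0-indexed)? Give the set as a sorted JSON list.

CNF form of G:
  S -> T0 T0 | T1 A
  A -> S T0 | a
  T0 -> b
  T1 -> a

CYK table (by increasing span), restricted to cells inside w[0..1]:
  [0..0]={A,T1}  "a"  orig:{A}
  [1..1]={A,T1}  "a"  orig:{A}
  [0..1]={S}  "aa"

Original NTs in T[0,1] deriving "aa": ["S"]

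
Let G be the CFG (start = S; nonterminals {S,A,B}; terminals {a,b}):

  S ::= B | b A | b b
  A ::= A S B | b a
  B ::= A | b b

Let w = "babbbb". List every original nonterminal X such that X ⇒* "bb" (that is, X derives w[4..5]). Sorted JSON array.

Convert to CNF:
  S -> A X4 | T0 A | T0 T0 | T0 T1
  A -> A X2 | T0 T1
  B -> A X3 | T0 T0 | T0 T1
  T0 -> b
  T1 -> a
  X2 -> S B
  X3 -> S B
  X4 -> S B

Fill CYK table bottom-up, restricted to cells inside w[4..5]:
  [4..4]={T0}  "b"  orig:{}
  [5..5]={T0}  "b"  orig:{}
  [4..5]={B,S}  "bb"

Original NTs in T[4,5] deriving "bb": ["B", "S"]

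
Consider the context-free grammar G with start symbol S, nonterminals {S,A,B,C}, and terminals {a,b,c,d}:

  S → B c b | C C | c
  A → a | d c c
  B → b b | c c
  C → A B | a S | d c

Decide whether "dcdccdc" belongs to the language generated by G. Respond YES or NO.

CNF form of G:
  S -> B X5 | C C | c
  A -> T0 X4 | a
  B -> T1 T1 | T2 T2
  C -> A B | T0 T1 | T3 S
  T0 -> d
  T1 -> c
  T2 -> b
  T3 -> a
  X4 -> T1 T1
  X5 -> T1 T2

CYK table (by increasing span):
  cell(0,0) d: {T0}  orig:{}
  cell(1,1) c: {S,T1}  orig:{S}
  cell(2,2) d: {T0}  orig:{}
  cell(3,3) c: {S,T1}  orig:{S}
  cell(4,4) c: {S,T1}  orig:{S}
  cell(5,5) d: {T0}  orig:{}
  cell(6,6) c: {S,T1}  orig:{S}
  cell(0,1) dc: {C}
  cell(1,2) cd: ∅
  cell(2,3) dc: {C}
  cell(3,4) cc: {B,X4}  orig:{B}
  cell(4,5) cd: ∅
  cell(5,6) dc: {C}
  cell(0,2) dcd: ∅
  cell(1,3) cdc: ∅
  cell(2,4) dcc: {A}
  cell(3,5) ccd: ∅
  cell(4,6) cdc: ∅
  cell(0,3) dcdc: {S}
  cell(1,4) cdcc: ∅
  cell(2,5) dccd: ∅
  cell(3,6) ccdc: ∅
  cell(0,4) dcdcc: ∅
  cell(1,5) cdccd: ∅
  cell(2,6) dccdc: ∅
  cell(0,5) dcdccd: ∅
  cell(1,6) cdccdc: ∅
  cell(0,6) dcdccdc: ∅

S ∉ T[0,6] ⇒ NO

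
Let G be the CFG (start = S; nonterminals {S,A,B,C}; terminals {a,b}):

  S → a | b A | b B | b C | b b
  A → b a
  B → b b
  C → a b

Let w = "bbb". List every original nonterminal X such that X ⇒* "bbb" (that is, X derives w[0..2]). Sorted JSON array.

CNF form of G:
  S -> T0 A | T0 B | T0 C | T0 T0 | a
  A -> T0 T1
  B -> T0 T0
  C -> T1 T0
  T0 -> b
  T1 -> a

CYK table (by increasing span), restricted to cells inside w[0..2]:
  cell(0,0) b: {T0}  orig:{}
  cell(1,1) b: {T0}  orig:{}
  cell(2,2) b: {T0}  orig:{}
  cell(0,1) bb: {B,S}
  cell(1,2) bb: {B,S}
  cell(0,2) bbb: {S}

Original NTs in T[0,2] deriving "bbb": ["S"]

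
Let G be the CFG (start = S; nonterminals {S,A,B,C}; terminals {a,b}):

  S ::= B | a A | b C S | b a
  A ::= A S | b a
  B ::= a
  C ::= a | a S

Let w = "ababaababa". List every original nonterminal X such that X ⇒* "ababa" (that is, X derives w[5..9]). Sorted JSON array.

Convert to CNF:
  S -> T0 T1 | T0 X2 | T1 A | a
  A -> A S | T0 T1
  B -> a
  C -> T1 S | a
  T0 -> b
  T1 -> a
  X2 -> C S

Fill CYK table bottom-up, restricted to cells inside w[5..9]:
  cell(5,5) a: {B,C,S,T1}  orig:{B,C,S}
  cell(6,6) b: {T0}  orig:{}
  cell(7,7) a: {B,C,S,T1}  orig:{B,C,S}
  cell(8,8) b: {T0}  orig:{}
  cell(9,9) a: {B,C,S,T1}  orig:{B,C,S}
  cell(5,6) ab: ∅
  cell(6,7) ba: {A,S}
  cell(7,8) ab: ∅
  cell(8,9) ba: {A,S}
  cell(5,7) aba: {C,S,X2}  orig:{C,S}
  cell(6,8) bab: ∅
  cell(7,9) aba: {C,S,X2}  orig:{C,S}
  cell(5,8) abab: ∅
  cell(6,9) baba: {A,S}
  cell(5,9) ababa: {C,S,X2}  orig:{C,S}

Original NTs in T[5,9] deriving "ababa": ["C", "S"]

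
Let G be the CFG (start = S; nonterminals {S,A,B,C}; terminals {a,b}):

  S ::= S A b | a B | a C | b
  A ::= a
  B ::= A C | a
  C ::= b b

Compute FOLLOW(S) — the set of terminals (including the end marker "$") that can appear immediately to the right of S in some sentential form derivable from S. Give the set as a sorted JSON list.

FIRST sets, iterate to fixpoint:
pass 1:
  A via A→a: +{a}
  B via B→A C: +{a}
  C via C→b b: +{b}
  S via S→a B: +{a}
  S via S→b: +{b}
  S: {a,b}  A: {a}  B: {a}  C: {b}
pass 2: done
  S: {a,b}  A: {a}  B: {a}  C: {b}

FOLLOW sets:
FOLLOW(S) := {$}
iter 1:
  B→A C: FOLLOW(A) ⊇ FIRST(C) = {b}; new: +{b}
  S→S A b: FOLLOW(S) ⊇ FIRST(A) = {a}; new: +{a}
  S→a B: FOLLOW(B) ⊇ FOLLOW(S) ⊇ {$,a}; new: +{$,a}
  S→a C: FOLLOW(C) ⊇ FOLLOW(S) ⊇ {$,a}; new: +{$,a}
  FOLLOW(S)={$,a}  FOLLOW(A)={b}  FOLLOW(B)={$,a}  FOLLOW(C)={$,a}
iter 2: done
  FOLLOW(S)={$,a}  FOLLOW(A)={b}  FOLLOW(B)={$,a}  FOLLOW(C)={$,a}

FOLLOW(S) = ["$", "a"]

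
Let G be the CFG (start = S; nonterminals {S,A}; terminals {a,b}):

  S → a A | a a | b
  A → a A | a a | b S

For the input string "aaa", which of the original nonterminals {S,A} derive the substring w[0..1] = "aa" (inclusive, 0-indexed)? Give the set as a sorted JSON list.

Convert to CNF:
  S -> T0 A | T0 T0 | b
  A -> T0 A | T0 T0 | T1 S
  T0 -> a
  T1 -> b

CYK fill (cells [i..j] with 0 ≤ i ≤ j ≤ 1 only):
  cell(0,0) a: {T0}  orig:{}
  cell(1,1) a: {T0}  orig:{}
  cell(0,1) aa: {A,S}

Original NTs in T[0,1] deriving "aa": ["A", "S"]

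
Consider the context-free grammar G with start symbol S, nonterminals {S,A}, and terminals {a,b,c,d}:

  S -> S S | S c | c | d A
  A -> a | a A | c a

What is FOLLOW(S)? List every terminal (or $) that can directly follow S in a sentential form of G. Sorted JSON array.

FIRST sets, iterate to fixpoint:
pass 1:
  A via A→a: +{a}
  A via A→c a: +{c}
  S via S→c: +{c}
  S via S→d A: +{d}
  S: {c,d}  A: {a,c}
pass 2: — fixpoint
  S: {c,d}  A: {a,c}

FOLLOW sets:
FOLLOW(S) := {$}
round 1:
  S→S S: FOLLOW(S) ⊇ FIRST(S) = {c,d}; new: +{c,d}
  S→d A: FOLLOW(A) ⊇ FOLLOW(S) ⊇ {$,c,d}; new: +{$,c,d}
  FOLLOW[S]={$,c,d}  FOLLOW[A]={$,c,d}
round 2: (no change)
  FOLLOW[S]={$,c,d}  FOLLOW[A]={$,c,d}

FOLLOW(S) = ["$", "c", "d"]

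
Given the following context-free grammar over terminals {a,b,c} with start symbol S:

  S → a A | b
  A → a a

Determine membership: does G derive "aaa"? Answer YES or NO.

Convert to CNF:
  S -> T0 A | b
  A -> T0 T0
  T0 -> a

Fill CYK table bottom-up:
  [0..0]={T0}  "a"  orig:{}
  [1..1]={T0}  "a"  orig:{}
  [2..2]={T0}  "a"  orig:{}
  [0..1]={A}  "aa"
  [1..2]={A}  "aa"
  [0..2]={S}  "aaa"

S ∈ T[0,2] ⇒ YES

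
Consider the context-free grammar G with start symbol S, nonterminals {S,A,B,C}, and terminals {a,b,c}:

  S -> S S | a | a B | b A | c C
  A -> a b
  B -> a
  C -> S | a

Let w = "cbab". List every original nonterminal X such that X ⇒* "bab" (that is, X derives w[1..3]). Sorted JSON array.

Convert to CNF:
  S -> S S | T0 B | T1 A | T2 C | a
  A -> T0 T1
  B -> a
  C -> S S | T0 B | T1 A | T2 C | a
  T0 -> a
  T1 -> b
  T2 -> c

CYK table (by increasing span) — only the sub-triangle for w[1..3]:
  [1..1]={T1}  "b"  orig:{}
  [2..2]={B,C,S,T0}  "a"  orig:{B,C,S}
  [3..3]={T1}  "b"  orig:{}
  [1..2]=∅  "ba"
  [2..3]={A}  "ab"
  [1..3]={C,S}  "bab"

Original NTs in T[1,3] deriving "bab": ["C", "S"]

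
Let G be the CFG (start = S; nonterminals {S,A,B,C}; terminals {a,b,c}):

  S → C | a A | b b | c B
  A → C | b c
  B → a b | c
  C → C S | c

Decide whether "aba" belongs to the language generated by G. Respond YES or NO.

CNF form of G:
  S -> C S | T0 T0 | T1 B | T2 A | c
  A -> C S | T0 T1 | c
  B -> T2 T0 | c
  C -> C S | c
  T0 -> b
  T1 -> c
  T2 -> a

Fill CYK table bottom-up:
  T[0,0] 'a' = {T2}  orig:{}
  T[1,1] 'b' = {T0}  orig:{}
  T[2,2] 'a' = {T2}  orig:{}
  T[0,1] 'ab' = {B}
  T[1,2] 'ba' = ∅
  T[0,2] 'aba' = ∅

S ∉ T[0,2] ⇒ NO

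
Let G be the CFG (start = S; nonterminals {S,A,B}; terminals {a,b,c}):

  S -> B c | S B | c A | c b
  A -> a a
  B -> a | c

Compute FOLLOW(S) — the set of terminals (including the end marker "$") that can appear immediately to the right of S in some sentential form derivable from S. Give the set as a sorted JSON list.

FIRST iteration:
round 1:
  A via A→a a: +{a}
  B via B→a: +{a}
  B via B→c: +{c}
  S via S→B c: +{a,c}
  FIRST(S)={a,c}  FIRST(A)={a}  FIRST(B)={a,c}
round 2: done
  FIRST(S)={a,c}  FIRST(A)={a}  FIRST(B)={a,c}

Compute FOLLOW by fixpoint:
initialize: $ ∈ FOLLOW(S)
iter 1:
  S→B c: FOLLOW(B) ⊇ FIRST(c) = {c}; new: +{c}
  S→S B: FOLLOW(S) ⊇ FIRST(B) = {a,c}; new: +{a,c}
  S→S B: FOLLOW(B) ⊇ FOLLOW(S) ⊇ {$,a,c}; new: +{$,a}
  S→c A: FOLLOW(A) ⊇ FOLLOW(S) ⊇ {$,a,c}; new: +{$,a,c}
  FOLLOW(S)={$,a,c}  FOLLOW(A)={$,a,c}  FOLLOW(B)={$,a,c}
iter 2: (no change)
  FOLLOW(S)={$,a,c}  FOLLOW(A)={$,a,c}  FOLLOW(B)={$,a,c}

FOLLOW(S) = ["$", "a", "c"]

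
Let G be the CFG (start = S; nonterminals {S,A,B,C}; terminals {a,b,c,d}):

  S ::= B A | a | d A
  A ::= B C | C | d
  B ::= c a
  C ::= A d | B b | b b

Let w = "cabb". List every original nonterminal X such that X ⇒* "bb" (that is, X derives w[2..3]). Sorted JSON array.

Convert to CNF:
  S -> B A | T0 A | a
  A -> A T0 | B C | B T1 | T1 T1 | d
  B -> T2 T3
  C -> A T0 | B T1 | T1 T1
  T0 -> d
  T1 -> b
  T2 -> c
  T3 -> a

Fill CYK table bottom-up (cells [i..j] with 2 ≤ i ≤ j ≤ 3 only):
  [2..2]={T1}  "b"  orig:{}
  [3..3]={T1}  "b"  orig:{}
  [2..3]={A,C}  "bb"

Original NTs in T[2,3] deriving "bb": ["A", "C"]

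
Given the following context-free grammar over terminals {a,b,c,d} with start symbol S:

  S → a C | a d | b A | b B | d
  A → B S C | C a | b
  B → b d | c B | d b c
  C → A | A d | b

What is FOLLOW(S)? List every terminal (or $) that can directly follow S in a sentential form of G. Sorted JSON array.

Compute FIRST by fixpoint:
[1]
  A via A→b: +{b}
  B via B→b d: +{b}
  B via B→c B: +{c}
  B via B→d b c: +{d}
  C via C→A: +{b}
  S via S→a C: +{a}
  S via S→b A: +{b}
  S via S→d: +{d}
  FIRST[S]={a,b,d}  FIRST[A]={b}  FIRST[B]={b,c,d}  FIRST[C]={b}
[2]
  A via A→B S C: +{c,d}
  C via C→A: +{c,d}
  FIRST[S]={a,b,d}  FIRST[A]={b,c,d}  FIRST[B]={b,c,d}  FIRST[C]={b,c,d}
[3] done
  FIRST[S]={a,b,d}  FIRST[A]={b,c,d}  FIRST[B]={b,c,d}  FIRST[C]={b,c,d}

Compute FOLLOW by fixpoint:
FOLLOW(S) := {$}
iter 1:
  A→B S C: FOLLOW(B) ⊇ FIRST(S) = {a,b,d}; new: +{a,b,d}
  A→B S C: FOLLOW(S) ⊇ FIRST(C) = {b,c,d}; new: +{b,c,d}
  A→C a: FOLLOW(C) ⊇ FIRST(a) = {a}; new: +{a}
  C→A: FOLLOW(A) ⊇ FOLLOW(C) ⊇ {a}; new: +{a}
  C→A d: FOLLOW(A) ⊇ FIRST(d) = {d}; new: +{d}
  S→a C: FOLLOW(C) ⊇ FOLLOW(S) ⊇ {$,b,c,d}; new: +{$,b,c,d}
  S→b A: FOLLOW(A) ⊇ FOLLOW(S) ⊇ {$,b,c,d}; new: +{$,b,c}
  S→b B: FOLLOW(B) ⊇ FOLLOW(S) ⊇ {$,b,c,d}; new: +{$,c}
  S: {$,b,c,d}  A: {$,a,b,c,d}  B: {$,a,b,c,d}  C: {$,a,b,c,d}
iter 2: (no change)
  S: {$,b,c,d}  A: {$,a,b,c,d}  B: {$,a,b,c,d}  C: {$,a,b,c,d}

FOLLOW(S) = ["$", "b", "c", "d"]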